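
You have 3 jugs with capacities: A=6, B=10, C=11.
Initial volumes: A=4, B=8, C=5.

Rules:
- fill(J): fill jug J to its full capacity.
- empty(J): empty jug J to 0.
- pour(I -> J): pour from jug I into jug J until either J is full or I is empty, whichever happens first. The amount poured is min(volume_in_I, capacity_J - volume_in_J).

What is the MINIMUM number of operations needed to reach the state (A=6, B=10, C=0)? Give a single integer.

BFS from (A=4, B=8, C=5). One shortest path:
  1. fill(A) -> (A=6 B=8 C=5)
  2. fill(B) -> (A=6 B=10 C=5)
  3. empty(C) -> (A=6 B=10 C=0)
Reached target in 3 moves.

Answer: 3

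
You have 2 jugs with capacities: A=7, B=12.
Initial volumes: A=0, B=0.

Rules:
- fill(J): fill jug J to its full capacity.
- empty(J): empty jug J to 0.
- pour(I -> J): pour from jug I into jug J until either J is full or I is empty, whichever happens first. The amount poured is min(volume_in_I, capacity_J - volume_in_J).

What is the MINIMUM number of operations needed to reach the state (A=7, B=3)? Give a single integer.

Answer: 8

Derivation:
BFS from (A=0, B=0). One shortest path:
  1. fill(B) -> (A=0 B=12)
  2. pour(B -> A) -> (A=7 B=5)
  3. empty(A) -> (A=0 B=5)
  4. pour(B -> A) -> (A=5 B=0)
  5. fill(B) -> (A=5 B=12)
  6. pour(B -> A) -> (A=7 B=10)
  7. empty(A) -> (A=0 B=10)
  8. pour(B -> A) -> (A=7 B=3)
Reached target in 8 moves.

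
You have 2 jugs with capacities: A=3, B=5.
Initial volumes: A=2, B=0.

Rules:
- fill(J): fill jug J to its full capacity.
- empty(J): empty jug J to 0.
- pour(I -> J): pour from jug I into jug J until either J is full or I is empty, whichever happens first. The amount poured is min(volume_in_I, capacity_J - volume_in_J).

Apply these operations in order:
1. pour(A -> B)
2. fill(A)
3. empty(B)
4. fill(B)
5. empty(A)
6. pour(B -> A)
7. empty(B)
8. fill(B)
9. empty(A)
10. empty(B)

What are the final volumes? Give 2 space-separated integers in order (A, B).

Answer: 0 0

Derivation:
Step 1: pour(A -> B) -> (A=0 B=2)
Step 2: fill(A) -> (A=3 B=2)
Step 3: empty(B) -> (A=3 B=0)
Step 4: fill(B) -> (A=3 B=5)
Step 5: empty(A) -> (A=0 B=5)
Step 6: pour(B -> A) -> (A=3 B=2)
Step 7: empty(B) -> (A=3 B=0)
Step 8: fill(B) -> (A=3 B=5)
Step 9: empty(A) -> (A=0 B=5)
Step 10: empty(B) -> (A=0 B=0)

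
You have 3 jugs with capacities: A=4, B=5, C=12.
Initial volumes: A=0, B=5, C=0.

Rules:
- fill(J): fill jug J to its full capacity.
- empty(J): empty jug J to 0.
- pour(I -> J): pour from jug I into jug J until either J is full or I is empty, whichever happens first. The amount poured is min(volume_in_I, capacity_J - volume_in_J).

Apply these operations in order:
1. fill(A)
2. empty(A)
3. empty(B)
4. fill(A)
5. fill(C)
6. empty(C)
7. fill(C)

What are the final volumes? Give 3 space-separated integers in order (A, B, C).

Step 1: fill(A) -> (A=4 B=5 C=0)
Step 2: empty(A) -> (A=0 B=5 C=0)
Step 3: empty(B) -> (A=0 B=0 C=0)
Step 4: fill(A) -> (A=4 B=0 C=0)
Step 5: fill(C) -> (A=4 B=0 C=12)
Step 6: empty(C) -> (A=4 B=0 C=0)
Step 7: fill(C) -> (A=4 B=0 C=12)

Answer: 4 0 12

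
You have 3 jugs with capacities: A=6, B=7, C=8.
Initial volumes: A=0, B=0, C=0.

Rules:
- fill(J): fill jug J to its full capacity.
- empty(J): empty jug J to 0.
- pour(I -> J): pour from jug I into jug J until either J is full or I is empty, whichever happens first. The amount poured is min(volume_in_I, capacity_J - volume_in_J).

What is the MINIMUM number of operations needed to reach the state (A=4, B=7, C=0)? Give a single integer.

Answer: 6

Derivation:
BFS from (A=0, B=0, C=0). One shortest path:
  1. fill(A) -> (A=6 B=0 C=0)
  2. fill(B) -> (A=6 B=7 C=0)
  3. pour(A -> C) -> (A=0 B=7 C=6)
  4. fill(A) -> (A=6 B=7 C=6)
  5. pour(A -> C) -> (A=4 B=7 C=8)
  6. empty(C) -> (A=4 B=7 C=0)
Reached target in 6 moves.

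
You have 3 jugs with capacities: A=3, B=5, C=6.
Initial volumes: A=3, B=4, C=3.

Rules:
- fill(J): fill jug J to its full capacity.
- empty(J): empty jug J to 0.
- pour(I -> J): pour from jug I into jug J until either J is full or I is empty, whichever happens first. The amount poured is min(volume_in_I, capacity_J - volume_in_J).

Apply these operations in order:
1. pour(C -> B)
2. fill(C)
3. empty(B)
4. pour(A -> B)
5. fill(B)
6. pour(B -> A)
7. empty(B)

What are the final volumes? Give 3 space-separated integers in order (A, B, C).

Answer: 3 0 6

Derivation:
Step 1: pour(C -> B) -> (A=3 B=5 C=2)
Step 2: fill(C) -> (A=3 B=5 C=6)
Step 3: empty(B) -> (A=3 B=0 C=6)
Step 4: pour(A -> B) -> (A=0 B=3 C=6)
Step 5: fill(B) -> (A=0 B=5 C=6)
Step 6: pour(B -> A) -> (A=3 B=2 C=6)
Step 7: empty(B) -> (A=3 B=0 C=6)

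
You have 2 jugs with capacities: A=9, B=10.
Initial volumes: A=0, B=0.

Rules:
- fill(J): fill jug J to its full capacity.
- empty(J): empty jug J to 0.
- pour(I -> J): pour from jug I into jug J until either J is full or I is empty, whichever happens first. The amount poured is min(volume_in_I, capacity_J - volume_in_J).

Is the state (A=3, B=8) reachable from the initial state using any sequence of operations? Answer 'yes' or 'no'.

BFS explored all 38 reachable states.
Reachable set includes: (0,0), (0,1), (0,2), (0,3), (0,4), (0,5), (0,6), (0,7), (0,8), (0,9), (0,10), (1,0) ...
Target (A=3, B=8) not in reachable set → no.

Answer: no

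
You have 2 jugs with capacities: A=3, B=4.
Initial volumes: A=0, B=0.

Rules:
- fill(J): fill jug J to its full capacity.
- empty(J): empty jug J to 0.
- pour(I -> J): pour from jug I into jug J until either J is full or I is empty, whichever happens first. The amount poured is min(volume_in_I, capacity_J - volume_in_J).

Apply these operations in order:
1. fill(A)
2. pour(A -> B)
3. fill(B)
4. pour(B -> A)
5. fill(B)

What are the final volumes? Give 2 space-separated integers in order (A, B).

Step 1: fill(A) -> (A=3 B=0)
Step 2: pour(A -> B) -> (A=0 B=3)
Step 3: fill(B) -> (A=0 B=4)
Step 4: pour(B -> A) -> (A=3 B=1)
Step 5: fill(B) -> (A=3 B=4)

Answer: 3 4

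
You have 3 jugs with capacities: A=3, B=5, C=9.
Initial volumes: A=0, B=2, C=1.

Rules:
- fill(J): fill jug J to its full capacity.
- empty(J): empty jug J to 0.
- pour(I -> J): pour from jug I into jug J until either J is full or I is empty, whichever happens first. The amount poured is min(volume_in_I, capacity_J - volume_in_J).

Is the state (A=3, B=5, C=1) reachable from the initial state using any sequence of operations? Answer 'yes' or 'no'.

Answer: yes

Derivation:
BFS from (A=0, B=2, C=1):
  1. fill(A) -> (A=3 B=2 C=1)
  2. fill(B) -> (A=3 B=5 C=1)
Target reached → yes.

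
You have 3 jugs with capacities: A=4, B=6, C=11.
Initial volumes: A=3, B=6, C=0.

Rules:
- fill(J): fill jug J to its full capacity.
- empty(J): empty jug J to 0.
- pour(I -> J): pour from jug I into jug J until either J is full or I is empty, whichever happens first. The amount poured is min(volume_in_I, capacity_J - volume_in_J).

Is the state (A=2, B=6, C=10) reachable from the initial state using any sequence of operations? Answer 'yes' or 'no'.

Answer: yes

Derivation:
BFS from (A=3, B=6, C=0):
  1. empty(B) -> (A=3 B=0 C=0)
  2. fill(C) -> (A=3 B=0 C=11)
  3. pour(C -> A) -> (A=4 B=0 C=10)
  4. pour(A -> B) -> (A=0 B=4 C=10)
  5. fill(A) -> (A=4 B=4 C=10)
  6. pour(A -> B) -> (A=2 B=6 C=10)
Target reached → yes.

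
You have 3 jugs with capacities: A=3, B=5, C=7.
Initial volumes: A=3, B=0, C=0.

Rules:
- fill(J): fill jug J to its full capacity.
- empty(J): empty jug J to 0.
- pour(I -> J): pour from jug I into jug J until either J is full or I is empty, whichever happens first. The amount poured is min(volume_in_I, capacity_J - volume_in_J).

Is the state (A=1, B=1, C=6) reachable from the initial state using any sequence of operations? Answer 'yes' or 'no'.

BFS explored all 144 reachable states.
Reachable set includes: (0,0,0), (0,0,1), (0,0,2), (0,0,3), (0,0,4), (0,0,5), (0,0,6), (0,0,7), (0,1,0), (0,1,1), (0,1,2), (0,1,3) ...
Target (A=1, B=1, C=6) not in reachable set → no.

Answer: no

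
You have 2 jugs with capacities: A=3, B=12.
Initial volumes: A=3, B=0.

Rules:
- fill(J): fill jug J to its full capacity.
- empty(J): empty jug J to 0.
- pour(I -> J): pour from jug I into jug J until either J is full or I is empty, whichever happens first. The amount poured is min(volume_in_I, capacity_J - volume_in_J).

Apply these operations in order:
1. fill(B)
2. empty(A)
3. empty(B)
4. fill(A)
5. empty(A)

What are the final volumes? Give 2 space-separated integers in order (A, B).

Step 1: fill(B) -> (A=3 B=12)
Step 2: empty(A) -> (A=0 B=12)
Step 3: empty(B) -> (A=0 B=0)
Step 4: fill(A) -> (A=3 B=0)
Step 5: empty(A) -> (A=0 B=0)

Answer: 0 0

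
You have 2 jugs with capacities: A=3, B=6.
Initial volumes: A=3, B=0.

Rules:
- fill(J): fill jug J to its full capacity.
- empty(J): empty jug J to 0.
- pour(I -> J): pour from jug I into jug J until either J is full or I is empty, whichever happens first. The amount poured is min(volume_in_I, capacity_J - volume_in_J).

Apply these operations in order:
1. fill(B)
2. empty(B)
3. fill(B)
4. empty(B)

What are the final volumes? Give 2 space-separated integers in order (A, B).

Answer: 3 0

Derivation:
Step 1: fill(B) -> (A=3 B=6)
Step 2: empty(B) -> (A=3 B=0)
Step 3: fill(B) -> (A=3 B=6)
Step 4: empty(B) -> (A=3 B=0)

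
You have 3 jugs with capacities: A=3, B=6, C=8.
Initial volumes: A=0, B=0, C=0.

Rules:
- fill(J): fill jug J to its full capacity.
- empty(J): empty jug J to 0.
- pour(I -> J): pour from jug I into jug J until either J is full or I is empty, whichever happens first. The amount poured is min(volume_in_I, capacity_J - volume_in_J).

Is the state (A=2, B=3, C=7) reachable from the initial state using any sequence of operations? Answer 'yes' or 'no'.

BFS explored all 182 reachable states.
Reachable set includes: (0,0,0), (0,0,1), (0,0,2), (0,0,3), (0,0,4), (0,0,5), (0,0,6), (0,0,7), (0,0,8), (0,1,0), (0,1,1), (0,1,2) ...
Target (A=2, B=3, C=7) not in reachable set → no.

Answer: no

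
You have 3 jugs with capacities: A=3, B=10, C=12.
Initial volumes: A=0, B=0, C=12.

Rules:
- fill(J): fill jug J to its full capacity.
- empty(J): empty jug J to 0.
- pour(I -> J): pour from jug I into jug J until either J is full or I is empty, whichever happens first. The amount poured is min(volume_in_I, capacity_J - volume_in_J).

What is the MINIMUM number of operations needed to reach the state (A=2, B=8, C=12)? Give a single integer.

Answer: 5

Derivation:
BFS from (A=0, B=0, C=12). One shortest path:
  1. pour(C -> B) -> (A=0 B=10 C=2)
  2. pour(C -> A) -> (A=2 B=10 C=0)
  3. pour(B -> C) -> (A=2 B=0 C=10)
  4. fill(B) -> (A=2 B=10 C=10)
  5. pour(B -> C) -> (A=2 B=8 C=12)
Reached target in 5 moves.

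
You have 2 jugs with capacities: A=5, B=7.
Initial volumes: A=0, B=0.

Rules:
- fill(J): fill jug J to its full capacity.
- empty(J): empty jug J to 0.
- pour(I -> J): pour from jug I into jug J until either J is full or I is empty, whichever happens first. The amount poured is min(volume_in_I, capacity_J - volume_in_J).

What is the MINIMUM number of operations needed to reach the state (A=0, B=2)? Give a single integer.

BFS from (A=0, B=0). One shortest path:
  1. fill(B) -> (A=0 B=7)
  2. pour(B -> A) -> (A=5 B=2)
  3. empty(A) -> (A=0 B=2)
Reached target in 3 moves.

Answer: 3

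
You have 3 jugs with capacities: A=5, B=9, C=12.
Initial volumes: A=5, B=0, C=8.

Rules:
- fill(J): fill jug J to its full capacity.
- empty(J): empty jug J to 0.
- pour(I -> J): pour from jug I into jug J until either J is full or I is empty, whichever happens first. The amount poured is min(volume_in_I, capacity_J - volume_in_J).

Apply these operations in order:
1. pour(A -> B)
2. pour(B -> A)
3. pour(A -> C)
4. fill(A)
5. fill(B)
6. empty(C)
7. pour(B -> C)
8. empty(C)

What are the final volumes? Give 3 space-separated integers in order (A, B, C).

Step 1: pour(A -> B) -> (A=0 B=5 C=8)
Step 2: pour(B -> A) -> (A=5 B=0 C=8)
Step 3: pour(A -> C) -> (A=1 B=0 C=12)
Step 4: fill(A) -> (A=5 B=0 C=12)
Step 5: fill(B) -> (A=5 B=9 C=12)
Step 6: empty(C) -> (A=5 B=9 C=0)
Step 7: pour(B -> C) -> (A=5 B=0 C=9)
Step 8: empty(C) -> (A=5 B=0 C=0)

Answer: 5 0 0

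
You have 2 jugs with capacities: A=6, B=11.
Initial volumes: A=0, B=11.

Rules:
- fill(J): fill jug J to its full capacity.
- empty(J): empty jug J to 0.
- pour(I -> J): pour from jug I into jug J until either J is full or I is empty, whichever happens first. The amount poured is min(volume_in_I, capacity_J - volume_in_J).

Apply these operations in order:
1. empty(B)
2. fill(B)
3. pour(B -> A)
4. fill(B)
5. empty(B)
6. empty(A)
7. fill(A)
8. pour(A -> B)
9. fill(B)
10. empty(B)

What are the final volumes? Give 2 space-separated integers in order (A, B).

Step 1: empty(B) -> (A=0 B=0)
Step 2: fill(B) -> (A=0 B=11)
Step 3: pour(B -> A) -> (A=6 B=5)
Step 4: fill(B) -> (A=6 B=11)
Step 5: empty(B) -> (A=6 B=0)
Step 6: empty(A) -> (A=0 B=0)
Step 7: fill(A) -> (A=6 B=0)
Step 8: pour(A -> B) -> (A=0 B=6)
Step 9: fill(B) -> (A=0 B=11)
Step 10: empty(B) -> (A=0 B=0)

Answer: 0 0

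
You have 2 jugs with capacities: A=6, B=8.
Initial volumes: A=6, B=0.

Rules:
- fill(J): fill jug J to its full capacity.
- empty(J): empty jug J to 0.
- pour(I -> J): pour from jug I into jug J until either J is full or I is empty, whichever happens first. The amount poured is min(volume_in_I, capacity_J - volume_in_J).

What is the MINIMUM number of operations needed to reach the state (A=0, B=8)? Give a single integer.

Answer: 2

Derivation:
BFS from (A=6, B=0). One shortest path:
  1. empty(A) -> (A=0 B=0)
  2. fill(B) -> (A=0 B=8)
Reached target in 2 moves.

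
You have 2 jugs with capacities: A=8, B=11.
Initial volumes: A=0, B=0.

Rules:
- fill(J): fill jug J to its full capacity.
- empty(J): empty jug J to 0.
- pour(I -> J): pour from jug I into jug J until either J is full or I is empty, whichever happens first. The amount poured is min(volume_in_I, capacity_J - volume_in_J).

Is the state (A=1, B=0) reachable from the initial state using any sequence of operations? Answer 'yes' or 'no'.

Answer: yes

Derivation:
BFS from (A=0, B=0):
  1. fill(B) -> (A=0 B=11)
  2. pour(B -> A) -> (A=8 B=3)
  3. empty(A) -> (A=0 B=3)
  4. pour(B -> A) -> (A=3 B=0)
  5. fill(B) -> (A=3 B=11)
  6. pour(B -> A) -> (A=8 B=6)
  7. empty(A) -> (A=0 B=6)
  8. pour(B -> A) -> (A=6 B=0)
  9. fill(B) -> (A=6 B=11)
  10. pour(B -> A) -> (A=8 B=9)
  11. empty(A) -> (A=0 B=9)
  12. pour(B -> A) -> (A=8 B=1)
  13. empty(A) -> (A=0 B=1)
  14. pour(B -> A) -> (A=1 B=0)
Target reached → yes.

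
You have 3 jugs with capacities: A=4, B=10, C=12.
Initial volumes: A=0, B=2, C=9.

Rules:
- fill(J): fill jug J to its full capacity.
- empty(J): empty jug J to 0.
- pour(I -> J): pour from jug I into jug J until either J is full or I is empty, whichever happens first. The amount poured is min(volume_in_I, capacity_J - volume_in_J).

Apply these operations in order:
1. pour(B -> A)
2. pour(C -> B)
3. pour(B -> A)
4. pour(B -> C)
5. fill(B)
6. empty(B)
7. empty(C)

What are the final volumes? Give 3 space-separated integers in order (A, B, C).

Step 1: pour(B -> A) -> (A=2 B=0 C=9)
Step 2: pour(C -> B) -> (A=2 B=9 C=0)
Step 3: pour(B -> A) -> (A=4 B=7 C=0)
Step 4: pour(B -> C) -> (A=4 B=0 C=7)
Step 5: fill(B) -> (A=4 B=10 C=7)
Step 6: empty(B) -> (A=4 B=0 C=7)
Step 7: empty(C) -> (A=4 B=0 C=0)

Answer: 4 0 0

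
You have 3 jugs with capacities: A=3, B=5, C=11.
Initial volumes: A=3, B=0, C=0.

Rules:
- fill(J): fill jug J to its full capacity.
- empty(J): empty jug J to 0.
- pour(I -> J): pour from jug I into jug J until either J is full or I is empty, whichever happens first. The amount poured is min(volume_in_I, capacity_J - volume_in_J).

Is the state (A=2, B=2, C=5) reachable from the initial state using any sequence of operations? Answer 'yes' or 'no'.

BFS explored all 208 reachable states.
Reachable set includes: (0,0,0), (0,0,1), (0,0,2), (0,0,3), (0,0,4), (0,0,5), (0,0,6), (0,0,7), (0,0,8), (0,0,9), (0,0,10), (0,0,11) ...
Target (A=2, B=2, C=5) not in reachable set → no.

Answer: no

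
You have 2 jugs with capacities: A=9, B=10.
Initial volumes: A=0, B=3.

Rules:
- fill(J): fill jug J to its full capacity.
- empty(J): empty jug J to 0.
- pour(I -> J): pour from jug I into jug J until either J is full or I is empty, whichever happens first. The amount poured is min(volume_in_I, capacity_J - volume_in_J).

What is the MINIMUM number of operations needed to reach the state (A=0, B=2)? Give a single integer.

Answer: 4

Derivation:
BFS from (A=0, B=3). One shortest path:
  1. fill(A) -> (A=9 B=3)
  2. pour(A -> B) -> (A=2 B=10)
  3. empty(B) -> (A=2 B=0)
  4. pour(A -> B) -> (A=0 B=2)
Reached target in 4 moves.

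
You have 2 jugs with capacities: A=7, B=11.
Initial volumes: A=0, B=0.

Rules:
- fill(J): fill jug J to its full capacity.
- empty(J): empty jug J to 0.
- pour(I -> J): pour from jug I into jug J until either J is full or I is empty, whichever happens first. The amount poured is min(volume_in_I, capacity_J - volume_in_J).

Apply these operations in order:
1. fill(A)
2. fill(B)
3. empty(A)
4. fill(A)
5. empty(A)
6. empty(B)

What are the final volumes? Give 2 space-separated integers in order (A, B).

Step 1: fill(A) -> (A=7 B=0)
Step 2: fill(B) -> (A=7 B=11)
Step 3: empty(A) -> (A=0 B=11)
Step 4: fill(A) -> (A=7 B=11)
Step 5: empty(A) -> (A=0 B=11)
Step 6: empty(B) -> (A=0 B=0)

Answer: 0 0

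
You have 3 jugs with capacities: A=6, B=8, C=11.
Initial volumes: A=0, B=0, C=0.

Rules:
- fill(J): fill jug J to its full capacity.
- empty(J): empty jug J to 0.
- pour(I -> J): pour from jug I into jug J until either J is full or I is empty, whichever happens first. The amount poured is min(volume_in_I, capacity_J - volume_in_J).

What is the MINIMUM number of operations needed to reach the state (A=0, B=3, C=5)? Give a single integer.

Answer: 6

Derivation:
BFS from (A=0, B=0, C=0). One shortest path:
  1. fill(A) -> (A=6 B=0 C=0)
  2. fill(B) -> (A=6 B=8 C=0)
  3. pour(A -> C) -> (A=0 B=8 C=6)
  4. pour(B -> C) -> (A=0 B=3 C=11)
  5. pour(C -> A) -> (A=6 B=3 C=5)
  6. empty(A) -> (A=0 B=3 C=5)
Reached target in 6 moves.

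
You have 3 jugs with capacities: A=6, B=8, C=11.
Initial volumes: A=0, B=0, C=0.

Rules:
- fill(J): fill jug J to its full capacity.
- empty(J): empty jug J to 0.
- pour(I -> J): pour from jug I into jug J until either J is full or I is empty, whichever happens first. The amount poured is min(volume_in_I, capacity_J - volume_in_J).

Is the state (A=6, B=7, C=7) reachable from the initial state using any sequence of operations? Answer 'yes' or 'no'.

BFS from (A=0, B=0, C=0):
  1. fill(A) -> (A=6 B=0 C=0)
  2. fill(C) -> (A=6 B=0 C=11)
  3. pour(A -> B) -> (A=0 B=6 C=11)
  4. pour(C -> A) -> (A=6 B=6 C=5)
  5. pour(A -> B) -> (A=4 B=8 C=5)
  6. empty(B) -> (A=4 B=0 C=5)
  7. pour(A -> B) -> (A=0 B=4 C=5)
  8. pour(C -> A) -> (A=5 B=4 C=0)
  9. fill(C) -> (A=5 B=4 C=11)
  10. pour(C -> B) -> (A=5 B=8 C=7)
  11. pour(B -> A) -> (A=6 B=7 C=7)
Target reached → yes.

Answer: yes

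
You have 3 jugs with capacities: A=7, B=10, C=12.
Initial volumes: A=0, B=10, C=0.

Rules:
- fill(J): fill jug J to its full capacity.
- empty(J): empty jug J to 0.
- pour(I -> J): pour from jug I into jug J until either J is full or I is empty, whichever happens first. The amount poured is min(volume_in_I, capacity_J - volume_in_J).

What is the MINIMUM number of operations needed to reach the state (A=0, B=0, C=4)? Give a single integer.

BFS from (A=0, B=10, C=0). One shortest path:
  1. fill(A) -> (A=7 B=10 C=0)
  2. empty(B) -> (A=7 B=0 C=0)
  3. pour(A -> B) -> (A=0 B=7 C=0)
  4. fill(A) -> (A=7 B=7 C=0)
  5. pour(A -> B) -> (A=4 B=10 C=0)
  6. empty(B) -> (A=4 B=0 C=0)
  7. pour(A -> C) -> (A=0 B=0 C=4)
Reached target in 7 moves.

Answer: 7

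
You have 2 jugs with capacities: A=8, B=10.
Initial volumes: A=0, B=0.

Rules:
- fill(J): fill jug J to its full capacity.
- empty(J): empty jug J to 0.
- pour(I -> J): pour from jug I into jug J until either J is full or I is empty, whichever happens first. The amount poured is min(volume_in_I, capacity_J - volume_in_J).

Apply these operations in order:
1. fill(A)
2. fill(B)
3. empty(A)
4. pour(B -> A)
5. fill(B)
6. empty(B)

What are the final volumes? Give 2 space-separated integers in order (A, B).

Step 1: fill(A) -> (A=8 B=0)
Step 2: fill(B) -> (A=8 B=10)
Step 3: empty(A) -> (A=0 B=10)
Step 4: pour(B -> A) -> (A=8 B=2)
Step 5: fill(B) -> (A=8 B=10)
Step 6: empty(B) -> (A=8 B=0)

Answer: 8 0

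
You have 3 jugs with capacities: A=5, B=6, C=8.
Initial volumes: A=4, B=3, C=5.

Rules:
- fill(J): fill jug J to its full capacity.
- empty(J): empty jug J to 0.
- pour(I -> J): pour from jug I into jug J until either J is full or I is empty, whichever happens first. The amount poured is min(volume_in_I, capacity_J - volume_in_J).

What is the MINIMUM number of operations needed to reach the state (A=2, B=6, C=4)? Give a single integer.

BFS from (A=4, B=3, C=5). One shortest path:
  1. pour(C -> A) -> (A=5 B=3 C=4)
  2. pour(A -> B) -> (A=2 B=6 C=4)
Reached target in 2 moves.

Answer: 2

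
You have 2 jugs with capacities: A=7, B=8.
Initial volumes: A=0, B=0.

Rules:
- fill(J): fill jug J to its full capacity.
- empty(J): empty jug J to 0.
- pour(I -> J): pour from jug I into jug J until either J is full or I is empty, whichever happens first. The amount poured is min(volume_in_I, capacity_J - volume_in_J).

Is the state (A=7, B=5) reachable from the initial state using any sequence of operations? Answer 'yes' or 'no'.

BFS from (A=0, B=0):
  1. fill(A) -> (A=7 B=0)
  2. pour(A -> B) -> (A=0 B=7)
  3. fill(A) -> (A=7 B=7)
  4. pour(A -> B) -> (A=6 B=8)
  5. empty(B) -> (A=6 B=0)
  6. pour(A -> B) -> (A=0 B=6)
  7. fill(A) -> (A=7 B=6)
  8. pour(A -> B) -> (A=5 B=8)
  9. empty(B) -> (A=5 B=0)
  10. pour(A -> B) -> (A=0 B=5)
  11. fill(A) -> (A=7 B=5)
Target reached → yes.

Answer: yes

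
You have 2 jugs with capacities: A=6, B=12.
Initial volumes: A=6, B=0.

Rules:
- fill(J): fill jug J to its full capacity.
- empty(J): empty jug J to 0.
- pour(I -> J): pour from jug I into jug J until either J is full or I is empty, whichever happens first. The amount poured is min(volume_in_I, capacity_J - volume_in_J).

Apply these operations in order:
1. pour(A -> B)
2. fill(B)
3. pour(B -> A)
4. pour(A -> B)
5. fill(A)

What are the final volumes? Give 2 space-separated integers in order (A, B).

Step 1: pour(A -> B) -> (A=0 B=6)
Step 2: fill(B) -> (A=0 B=12)
Step 3: pour(B -> A) -> (A=6 B=6)
Step 4: pour(A -> B) -> (A=0 B=12)
Step 5: fill(A) -> (A=6 B=12)

Answer: 6 12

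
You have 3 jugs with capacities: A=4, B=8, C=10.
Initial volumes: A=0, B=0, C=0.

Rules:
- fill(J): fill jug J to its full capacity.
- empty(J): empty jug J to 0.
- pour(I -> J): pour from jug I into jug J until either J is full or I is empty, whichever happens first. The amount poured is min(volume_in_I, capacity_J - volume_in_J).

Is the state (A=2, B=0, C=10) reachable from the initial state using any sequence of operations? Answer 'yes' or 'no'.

Answer: yes

Derivation:
BFS from (A=0, B=0, C=0):
  1. fill(A) -> (A=4 B=0 C=0)
  2. fill(B) -> (A=4 B=8 C=0)
  3. pour(B -> C) -> (A=4 B=0 C=8)
  4. pour(A -> C) -> (A=2 B=0 C=10)
Target reached → yes.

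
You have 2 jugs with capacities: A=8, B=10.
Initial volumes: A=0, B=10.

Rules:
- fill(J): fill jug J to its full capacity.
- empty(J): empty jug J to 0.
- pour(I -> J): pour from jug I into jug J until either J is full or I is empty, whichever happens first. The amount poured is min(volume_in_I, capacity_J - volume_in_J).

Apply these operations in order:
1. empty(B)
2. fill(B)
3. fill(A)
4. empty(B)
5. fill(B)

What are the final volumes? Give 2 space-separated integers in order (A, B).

Step 1: empty(B) -> (A=0 B=0)
Step 2: fill(B) -> (A=0 B=10)
Step 3: fill(A) -> (A=8 B=10)
Step 4: empty(B) -> (A=8 B=0)
Step 5: fill(B) -> (A=8 B=10)

Answer: 8 10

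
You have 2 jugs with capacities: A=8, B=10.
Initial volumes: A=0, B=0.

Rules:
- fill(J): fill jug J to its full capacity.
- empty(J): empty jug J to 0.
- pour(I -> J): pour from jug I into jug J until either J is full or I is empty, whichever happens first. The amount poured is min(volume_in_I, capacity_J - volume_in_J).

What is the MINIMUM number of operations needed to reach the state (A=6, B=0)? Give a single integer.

BFS from (A=0, B=0). One shortest path:
  1. fill(A) -> (A=8 B=0)
  2. pour(A -> B) -> (A=0 B=8)
  3. fill(A) -> (A=8 B=8)
  4. pour(A -> B) -> (A=6 B=10)
  5. empty(B) -> (A=6 B=0)
Reached target in 5 moves.

Answer: 5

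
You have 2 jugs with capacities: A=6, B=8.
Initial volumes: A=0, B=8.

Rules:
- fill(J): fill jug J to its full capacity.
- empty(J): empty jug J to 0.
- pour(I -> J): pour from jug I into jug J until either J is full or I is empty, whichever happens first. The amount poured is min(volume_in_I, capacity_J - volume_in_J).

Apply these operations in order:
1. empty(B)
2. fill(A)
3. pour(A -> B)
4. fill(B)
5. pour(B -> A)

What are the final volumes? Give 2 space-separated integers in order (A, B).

Answer: 6 2

Derivation:
Step 1: empty(B) -> (A=0 B=0)
Step 2: fill(A) -> (A=6 B=0)
Step 3: pour(A -> B) -> (A=0 B=6)
Step 4: fill(B) -> (A=0 B=8)
Step 5: pour(B -> A) -> (A=6 B=2)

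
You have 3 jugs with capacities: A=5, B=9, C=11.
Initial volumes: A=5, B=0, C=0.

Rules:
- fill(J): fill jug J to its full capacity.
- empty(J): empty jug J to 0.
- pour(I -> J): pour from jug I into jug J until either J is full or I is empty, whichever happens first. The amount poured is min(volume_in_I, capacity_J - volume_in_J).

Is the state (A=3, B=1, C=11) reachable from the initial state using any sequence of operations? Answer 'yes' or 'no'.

Answer: yes

Derivation:
BFS from (A=5, B=0, C=0):
  1. pour(A -> B) -> (A=0 B=5 C=0)
  2. fill(A) -> (A=5 B=5 C=0)
  3. pour(A -> B) -> (A=1 B=9 C=0)
  4. pour(B -> C) -> (A=1 B=0 C=9)
  5. pour(A -> B) -> (A=0 B=1 C=9)
  6. fill(A) -> (A=5 B=1 C=9)
  7. pour(A -> C) -> (A=3 B=1 C=11)
Target reached → yes.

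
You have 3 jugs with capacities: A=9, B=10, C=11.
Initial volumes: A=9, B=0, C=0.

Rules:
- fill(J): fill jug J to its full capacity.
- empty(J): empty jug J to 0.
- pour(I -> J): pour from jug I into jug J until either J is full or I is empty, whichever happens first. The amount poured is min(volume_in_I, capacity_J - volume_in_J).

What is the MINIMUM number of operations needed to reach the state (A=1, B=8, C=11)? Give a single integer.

BFS from (A=9, B=0, C=0). One shortest path:
  1. empty(A) -> (A=0 B=0 C=0)
  2. fill(B) -> (A=0 B=10 C=0)
  3. pour(B -> A) -> (A=9 B=1 C=0)
  4. pour(A -> C) -> (A=0 B=1 C=9)
  5. pour(B -> A) -> (A=1 B=0 C=9)
  6. fill(B) -> (A=1 B=10 C=9)
  7. pour(B -> C) -> (A=1 B=8 C=11)
Reached target in 7 moves.

Answer: 7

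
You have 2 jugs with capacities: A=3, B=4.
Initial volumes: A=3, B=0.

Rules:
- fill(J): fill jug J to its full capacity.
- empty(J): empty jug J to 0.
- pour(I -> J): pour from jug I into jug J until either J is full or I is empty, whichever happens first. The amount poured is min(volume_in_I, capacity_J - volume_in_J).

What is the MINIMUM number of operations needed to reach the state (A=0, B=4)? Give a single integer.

Answer: 2

Derivation:
BFS from (A=3, B=0). One shortest path:
  1. empty(A) -> (A=0 B=0)
  2. fill(B) -> (A=0 B=4)
Reached target in 2 moves.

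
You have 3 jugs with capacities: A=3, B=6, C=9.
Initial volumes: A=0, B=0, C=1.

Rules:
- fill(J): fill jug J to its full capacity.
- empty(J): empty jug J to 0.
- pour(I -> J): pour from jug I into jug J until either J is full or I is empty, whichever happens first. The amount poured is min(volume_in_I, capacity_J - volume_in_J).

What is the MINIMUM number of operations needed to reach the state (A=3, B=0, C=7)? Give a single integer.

BFS from (A=0, B=0, C=1). One shortest path:
  1. fill(A) -> (A=3 B=0 C=1)
  2. fill(B) -> (A=3 B=6 C=1)
  3. pour(B -> C) -> (A=3 B=0 C=7)
Reached target in 3 moves.

Answer: 3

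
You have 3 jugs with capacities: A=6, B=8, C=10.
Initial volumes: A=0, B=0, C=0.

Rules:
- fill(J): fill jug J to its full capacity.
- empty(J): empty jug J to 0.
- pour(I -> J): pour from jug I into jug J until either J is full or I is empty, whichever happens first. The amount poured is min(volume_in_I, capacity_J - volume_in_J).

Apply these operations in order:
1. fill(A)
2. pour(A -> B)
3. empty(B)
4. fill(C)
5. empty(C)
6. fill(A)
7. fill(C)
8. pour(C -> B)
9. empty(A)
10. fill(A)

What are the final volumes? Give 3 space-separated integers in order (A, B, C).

Step 1: fill(A) -> (A=6 B=0 C=0)
Step 2: pour(A -> B) -> (A=0 B=6 C=0)
Step 3: empty(B) -> (A=0 B=0 C=0)
Step 4: fill(C) -> (A=0 B=0 C=10)
Step 5: empty(C) -> (A=0 B=0 C=0)
Step 6: fill(A) -> (A=6 B=0 C=0)
Step 7: fill(C) -> (A=6 B=0 C=10)
Step 8: pour(C -> B) -> (A=6 B=8 C=2)
Step 9: empty(A) -> (A=0 B=8 C=2)
Step 10: fill(A) -> (A=6 B=8 C=2)

Answer: 6 8 2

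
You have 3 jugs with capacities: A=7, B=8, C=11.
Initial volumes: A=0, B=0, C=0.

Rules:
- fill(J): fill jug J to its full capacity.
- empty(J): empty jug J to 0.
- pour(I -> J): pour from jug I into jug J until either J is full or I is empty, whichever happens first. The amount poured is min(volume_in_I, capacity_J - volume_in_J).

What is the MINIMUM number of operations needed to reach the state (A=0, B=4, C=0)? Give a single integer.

BFS from (A=0, B=0, C=0). One shortest path:
  1. fill(C) -> (A=0 B=0 C=11)
  2. pour(C -> A) -> (A=7 B=0 C=4)
  3. empty(A) -> (A=0 B=0 C=4)
  4. pour(C -> B) -> (A=0 B=4 C=0)
Reached target in 4 moves.

Answer: 4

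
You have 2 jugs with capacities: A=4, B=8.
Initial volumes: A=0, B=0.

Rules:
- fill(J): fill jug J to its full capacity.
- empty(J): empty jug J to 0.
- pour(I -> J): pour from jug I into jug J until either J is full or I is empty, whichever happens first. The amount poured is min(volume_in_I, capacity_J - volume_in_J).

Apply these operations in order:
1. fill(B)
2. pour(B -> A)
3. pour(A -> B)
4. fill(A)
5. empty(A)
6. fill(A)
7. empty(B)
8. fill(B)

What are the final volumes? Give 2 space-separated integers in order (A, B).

Step 1: fill(B) -> (A=0 B=8)
Step 2: pour(B -> A) -> (A=4 B=4)
Step 3: pour(A -> B) -> (A=0 B=8)
Step 4: fill(A) -> (A=4 B=8)
Step 5: empty(A) -> (A=0 B=8)
Step 6: fill(A) -> (A=4 B=8)
Step 7: empty(B) -> (A=4 B=0)
Step 8: fill(B) -> (A=4 B=8)

Answer: 4 8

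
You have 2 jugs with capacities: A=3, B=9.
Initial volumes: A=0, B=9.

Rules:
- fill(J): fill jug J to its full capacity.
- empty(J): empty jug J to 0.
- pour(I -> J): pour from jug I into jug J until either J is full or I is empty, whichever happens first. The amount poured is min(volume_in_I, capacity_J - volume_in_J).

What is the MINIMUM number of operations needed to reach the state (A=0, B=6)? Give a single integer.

BFS from (A=0, B=9). One shortest path:
  1. pour(B -> A) -> (A=3 B=6)
  2. empty(A) -> (A=0 B=6)
Reached target in 2 moves.

Answer: 2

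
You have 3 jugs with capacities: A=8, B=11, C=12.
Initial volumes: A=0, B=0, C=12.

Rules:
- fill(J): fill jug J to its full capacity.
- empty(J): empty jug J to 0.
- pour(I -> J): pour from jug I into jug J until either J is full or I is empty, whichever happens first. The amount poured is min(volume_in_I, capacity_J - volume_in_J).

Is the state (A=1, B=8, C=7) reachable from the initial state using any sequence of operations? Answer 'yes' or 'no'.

BFS explored all 634 reachable states.
Reachable set includes: (0,0,0), (0,0,1), (0,0,2), (0,0,3), (0,0,4), (0,0,5), (0,0,6), (0,0,7), (0,0,8), (0,0,9), (0,0,10), (0,0,11) ...
Target (A=1, B=8, C=7) not in reachable set → no.

Answer: no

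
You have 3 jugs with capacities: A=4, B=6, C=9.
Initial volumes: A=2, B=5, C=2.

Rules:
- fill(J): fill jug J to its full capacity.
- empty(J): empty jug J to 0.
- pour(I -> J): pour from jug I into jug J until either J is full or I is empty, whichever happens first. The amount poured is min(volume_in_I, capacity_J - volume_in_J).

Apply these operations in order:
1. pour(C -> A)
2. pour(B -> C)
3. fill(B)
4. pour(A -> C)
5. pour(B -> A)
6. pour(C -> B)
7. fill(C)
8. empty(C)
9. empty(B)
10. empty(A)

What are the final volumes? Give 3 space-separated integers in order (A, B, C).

Answer: 0 0 0

Derivation:
Step 1: pour(C -> A) -> (A=4 B=5 C=0)
Step 2: pour(B -> C) -> (A=4 B=0 C=5)
Step 3: fill(B) -> (A=4 B=6 C=5)
Step 4: pour(A -> C) -> (A=0 B=6 C=9)
Step 5: pour(B -> A) -> (A=4 B=2 C=9)
Step 6: pour(C -> B) -> (A=4 B=6 C=5)
Step 7: fill(C) -> (A=4 B=6 C=9)
Step 8: empty(C) -> (A=4 B=6 C=0)
Step 9: empty(B) -> (A=4 B=0 C=0)
Step 10: empty(A) -> (A=0 B=0 C=0)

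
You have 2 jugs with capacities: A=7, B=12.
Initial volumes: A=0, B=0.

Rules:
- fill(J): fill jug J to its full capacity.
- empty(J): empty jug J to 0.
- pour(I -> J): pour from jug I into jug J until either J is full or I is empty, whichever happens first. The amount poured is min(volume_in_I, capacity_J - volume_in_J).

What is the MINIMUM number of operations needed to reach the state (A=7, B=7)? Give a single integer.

Answer: 3

Derivation:
BFS from (A=0, B=0). One shortest path:
  1. fill(A) -> (A=7 B=0)
  2. pour(A -> B) -> (A=0 B=7)
  3. fill(A) -> (A=7 B=7)
Reached target in 3 moves.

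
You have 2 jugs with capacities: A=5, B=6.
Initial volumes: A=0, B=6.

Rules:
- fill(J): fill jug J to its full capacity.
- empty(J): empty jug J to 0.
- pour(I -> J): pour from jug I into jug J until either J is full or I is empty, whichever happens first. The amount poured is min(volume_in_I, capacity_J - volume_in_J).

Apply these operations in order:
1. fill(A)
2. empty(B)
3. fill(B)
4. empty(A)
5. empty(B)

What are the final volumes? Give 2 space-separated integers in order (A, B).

Answer: 0 0

Derivation:
Step 1: fill(A) -> (A=5 B=6)
Step 2: empty(B) -> (A=5 B=0)
Step 3: fill(B) -> (A=5 B=6)
Step 4: empty(A) -> (A=0 B=6)
Step 5: empty(B) -> (A=0 B=0)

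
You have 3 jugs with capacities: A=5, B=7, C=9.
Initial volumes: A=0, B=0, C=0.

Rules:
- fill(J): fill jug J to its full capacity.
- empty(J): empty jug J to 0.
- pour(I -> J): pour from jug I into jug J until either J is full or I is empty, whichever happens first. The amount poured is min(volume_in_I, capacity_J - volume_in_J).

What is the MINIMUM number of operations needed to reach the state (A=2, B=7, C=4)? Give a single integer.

Answer: 7

Derivation:
BFS from (A=0, B=0, C=0). One shortest path:
  1. fill(C) -> (A=0 B=0 C=9)
  2. pour(C -> A) -> (A=5 B=0 C=4)
  3. empty(A) -> (A=0 B=0 C=4)
  4. pour(C -> B) -> (A=0 B=4 C=0)
  5. fill(C) -> (A=0 B=4 C=9)
  6. pour(C -> A) -> (A=5 B=4 C=4)
  7. pour(A -> B) -> (A=2 B=7 C=4)
Reached target in 7 moves.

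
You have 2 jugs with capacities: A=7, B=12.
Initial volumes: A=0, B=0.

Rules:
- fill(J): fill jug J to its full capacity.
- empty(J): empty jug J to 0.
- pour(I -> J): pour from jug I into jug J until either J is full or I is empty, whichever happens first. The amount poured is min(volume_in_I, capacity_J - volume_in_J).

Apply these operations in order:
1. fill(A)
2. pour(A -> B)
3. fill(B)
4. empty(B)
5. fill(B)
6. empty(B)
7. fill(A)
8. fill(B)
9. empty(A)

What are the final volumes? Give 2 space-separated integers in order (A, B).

Step 1: fill(A) -> (A=7 B=0)
Step 2: pour(A -> B) -> (A=0 B=7)
Step 3: fill(B) -> (A=0 B=12)
Step 4: empty(B) -> (A=0 B=0)
Step 5: fill(B) -> (A=0 B=12)
Step 6: empty(B) -> (A=0 B=0)
Step 7: fill(A) -> (A=7 B=0)
Step 8: fill(B) -> (A=7 B=12)
Step 9: empty(A) -> (A=0 B=12)

Answer: 0 12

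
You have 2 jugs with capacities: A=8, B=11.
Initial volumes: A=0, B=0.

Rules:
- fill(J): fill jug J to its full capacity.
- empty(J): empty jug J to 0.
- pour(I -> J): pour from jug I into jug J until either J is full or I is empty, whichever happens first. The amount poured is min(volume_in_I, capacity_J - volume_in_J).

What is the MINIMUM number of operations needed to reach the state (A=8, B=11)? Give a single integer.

Answer: 2

Derivation:
BFS from (A=0, B=0). One shortest path:
  1. fill(A) -> (A=8 B=0)
  2. fill(B) -> (A=8 B=11)
Reached target in 2 moves.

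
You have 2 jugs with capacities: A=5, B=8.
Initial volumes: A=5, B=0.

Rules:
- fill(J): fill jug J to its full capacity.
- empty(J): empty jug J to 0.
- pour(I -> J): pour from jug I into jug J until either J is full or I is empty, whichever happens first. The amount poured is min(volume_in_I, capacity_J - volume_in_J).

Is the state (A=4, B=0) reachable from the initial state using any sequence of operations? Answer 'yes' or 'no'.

BFS from (A=5, B=0):
  1. pour(A -> B) -> (A=0 B=5)
  2. fill(A) -> (A=5 B=5)
  3. pour(A -> B) -> (A=2 B=8)
  4. empty(B) -> (A=2 B=0)
  5. pour(A -> B) -> (A=0 B=2)
  6. fill(A) -> (A=5 B=2)
  7. pour(A -> B) -> (A=0 B=7)
  8. fill(A) -> (A=5 B=7)
  9. pour(A -> B) -> (A=4 B=8)
  10. empty(B) -> (A=4 B=0)
Target reached → yes.

Answer: yes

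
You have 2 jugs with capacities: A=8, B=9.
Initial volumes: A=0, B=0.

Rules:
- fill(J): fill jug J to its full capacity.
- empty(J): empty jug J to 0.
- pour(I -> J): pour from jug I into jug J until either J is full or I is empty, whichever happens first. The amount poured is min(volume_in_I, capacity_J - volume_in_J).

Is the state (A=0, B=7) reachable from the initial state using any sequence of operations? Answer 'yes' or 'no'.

BFS from (A=0, B=0):
  1. fill(A) -> (A=8 B=0)
  2. pour(A -> B) -> (A=0 B=8)
  3. fill(A) -> (A=8 B=8)
  4. pour(A -> B) -> (A=7 B=9)
  5. empty(B) -> (A=7 B=0)
  6. pour(A -> B) -> (A=0 B=7)
Target reached → yes.

Answer: yes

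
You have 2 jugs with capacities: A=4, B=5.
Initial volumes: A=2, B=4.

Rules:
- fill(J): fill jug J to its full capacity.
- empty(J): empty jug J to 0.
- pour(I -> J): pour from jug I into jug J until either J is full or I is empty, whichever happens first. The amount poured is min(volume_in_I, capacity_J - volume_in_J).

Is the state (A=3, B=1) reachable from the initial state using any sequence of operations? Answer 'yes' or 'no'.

BFS explored all 19 reachable states.
Reachable set includes: (0,0), (0,1), (0,2), (0,3), (0,4), (0,5), (1,0), (1,5), (2,0), (2,4), (2,5), (3,0) ...
Target (A=3, B=1) not in reachable set → no.

Answer: no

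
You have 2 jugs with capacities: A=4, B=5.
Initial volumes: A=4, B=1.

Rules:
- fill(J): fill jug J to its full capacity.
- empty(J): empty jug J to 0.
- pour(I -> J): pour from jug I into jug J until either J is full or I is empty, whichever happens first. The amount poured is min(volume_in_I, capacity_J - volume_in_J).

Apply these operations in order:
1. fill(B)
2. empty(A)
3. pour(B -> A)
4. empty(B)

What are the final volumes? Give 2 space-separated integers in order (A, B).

Answer: 4 0

Derivation:
Step 1: fill(B) -> (A=4 B=5)
Step 2: empty(A) -> (A=0 B=5)
Step 3: pour(B -> A) -> (A=4 B=1)
Step 4: empty(B) -> (A=4 B=0)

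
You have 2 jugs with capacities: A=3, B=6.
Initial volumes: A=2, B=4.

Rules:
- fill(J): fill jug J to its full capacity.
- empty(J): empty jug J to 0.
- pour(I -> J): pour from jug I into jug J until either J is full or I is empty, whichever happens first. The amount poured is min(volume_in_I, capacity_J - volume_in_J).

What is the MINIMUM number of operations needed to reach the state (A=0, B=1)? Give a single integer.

Answer: 3

Derivation:
BFS from (A=2, B=4). One shortest path:
  1. empty(A) -> (A=0 B=4)
  2. pour(B -> A) -> (A=3 B=1)
  3. empty(A) -> (A=0 B=1)
Reached target in 3 moves.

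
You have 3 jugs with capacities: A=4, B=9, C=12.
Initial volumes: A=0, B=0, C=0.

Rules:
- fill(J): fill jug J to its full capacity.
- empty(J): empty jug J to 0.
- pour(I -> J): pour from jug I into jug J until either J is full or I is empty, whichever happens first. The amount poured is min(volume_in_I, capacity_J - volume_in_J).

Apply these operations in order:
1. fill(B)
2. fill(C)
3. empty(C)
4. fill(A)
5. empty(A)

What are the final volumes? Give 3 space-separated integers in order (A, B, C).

Step 1: fill(B) -> (A=0 B=9 C=0)
Step 2: fill(C) -> (A=0 B=9 C=12)
Step 3: empty(C) -> (A=0 B=9 C=0)
Step 4: fill(A) -> (A=4 B=9 C=0)
Step 5: empty(A) -> (A=0 B=9 C=0)

Answer: 0 9 0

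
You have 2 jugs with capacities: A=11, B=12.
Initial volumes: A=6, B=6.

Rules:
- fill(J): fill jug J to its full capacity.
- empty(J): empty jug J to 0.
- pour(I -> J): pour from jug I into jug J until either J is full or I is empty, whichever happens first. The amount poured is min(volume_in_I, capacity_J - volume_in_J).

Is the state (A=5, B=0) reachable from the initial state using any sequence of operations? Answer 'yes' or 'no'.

Answer: yes

Derivation:
BFS from (A=6, B=6):
  1. fill(A) -> (A=11 B=6)
  2. pour(A -> B) -> (A=5 B=12)
  3. empty(B) -> (A=5 B=0)
Target reached → yes.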